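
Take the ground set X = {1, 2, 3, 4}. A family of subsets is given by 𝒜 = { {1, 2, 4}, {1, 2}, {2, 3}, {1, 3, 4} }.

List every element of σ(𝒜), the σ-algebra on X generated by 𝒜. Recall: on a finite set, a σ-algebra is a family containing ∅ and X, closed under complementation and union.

|σ(𝒜)| = 16.  σ(𝒜) = { {}, {1}, {2}, {3}, {4}, {1, 2}, {1, 3}, {1, 4}, {2, 3}, {2, 4}, {3, 4}, {1, 2, 3}, {1, 2, 4}, {1, 3, 4}, {2, 3, 4}, X }

Check:
Take S₀ = 𝒜 ∪ {∅, X} = { {}, {1, 2}, {2, 3}, {1, 2, 4}, {1, 3, 4}, X }.
Round 1. New:
  {2}  = X∖{1, 3, 4}
  {3}  = X∖{1, 2, 4}
  {1, 4}  = X∖{2, 3}
  {3, 4}  = X∖{1, 2}
  {1, 2, 3}  = {2, 3} ∪ {1, 2}
  [11 total]
Round 2 adds 2:
  {4}  = X∖{1, 2, 3}
  {2, 3, 4}  = {3, 4} ∪ {2}
  [13 total]
Round 3. New:
  {1}  = X∖{2, 3, 4}
  {2, 4}  = {4} ∪ {2}
  [15 total]
Round 4 adds 1:
  {1, 3}  = X∖{2, 4}
  [16 total]
Round 5: closed — nothing new.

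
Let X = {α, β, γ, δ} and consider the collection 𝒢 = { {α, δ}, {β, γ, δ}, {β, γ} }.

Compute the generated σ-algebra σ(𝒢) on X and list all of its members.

Initial family (5 sets): { {}, {α, δ}, {β, γ}, {β, γ, δ}, X }.
Pass 1: +1 →
  {α}  = {β, γ, δ}ᶜ
  [6 total]
Pass 2. New:
  {α, β, γ}  = {β, γ} ∪ {α}
  [7 total]
Pass 3: +1 →
  {δ}  = {α, β, γ}ᶜ
  [8 total]
Pass 4: closed — nothing new.

Hence σ(𝒢) has 8 members: { {}, {α}, {δ}, {α, δ}, {β, γ}, {α, β, γ}, {β, γ, δ}, X }.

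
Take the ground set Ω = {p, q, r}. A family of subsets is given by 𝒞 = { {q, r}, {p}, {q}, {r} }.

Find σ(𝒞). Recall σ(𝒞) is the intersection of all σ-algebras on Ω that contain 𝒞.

Answer: σ(𝒞) = { {}, {p}, {q}, {r}, {p, q}, {p, r}, {q, r}, Ω }

Trace:
Start: 𝒞 ∪ {∅, Ω} = { {}, {p}, {q}, {r}, {q, r}, Ω }.
Pass 1: 2 new —
  {p, q}  = ᶜ of {r}
  {p, r}  = ᶜ of {q}
  (now 8)
Pass 2: already closed under ᶜ and ∪.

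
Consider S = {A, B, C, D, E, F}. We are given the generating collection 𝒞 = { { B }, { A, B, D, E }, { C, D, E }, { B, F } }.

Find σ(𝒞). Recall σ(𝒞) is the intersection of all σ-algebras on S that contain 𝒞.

Start: 𝒞 ∪ {∅, S} = { ∅, { B }, { B, F }, { C, D, E }, { A, B, D, E }, S }.
Step 1: +8 →
  { C, F }  = S∖{ A, B, D, E }
  { A, B, F }  = S∖{ C, D, E }
  { A, C, D, E }  = S∖{ B, F }
  { B, C, D, E }  = { C, D, E } ∪ { B }
  { A, B, C, D, E }  = { C, D, E } ∪ { A, B, D, E }
  { A, B, D, E, F }  = { B, F } ∪ { A, B, D, E }
  { A, C, D, E, F }  = S∖{ B }
  { B, C, D, E, F }  = { C, D, E } ∪ { B, F }
  — 14 sets.
Step 2: 7 new —
  { A }  = S∖{ B, C, D, E, F }
  { C }  = S∖{ A, B, D, E, F }
  { F }  = S∖{ A, B, C, D, E }
  { A, F }  = S∖{ B, C, D, E }
  { B, C, F }  = { B } ∪ { C, F }
  { A, B, C, F }  = { C, F } ∪ { A, B, F }
  { C, D, E, F }  = { C, D, E } ∪ { C, F }
  — 21 sets.
Step 3 (6 new):
  { A, B }  = S∖{ C, D, E, F }
  { A, C }  = { C } ∪ { A }
  { B, C }  = { B } ∪ { C }
  { D, E }  = S∖{ A, B, C, F }
  { A, C, F }  = { A, F } ∪ { C }
  { A, D, E }  = S∖{ B, C, F }
  — 27 sets.
Step 4 adds 5:
  { A, B, C }  = { A, B } ∪ { C }
  { B, D, E }  = S∖{ A, C, F }
  { D, E, F }  = { F } ∪ { D, E }
  { A, D, E, F }  = S∖{ B, C }
  { B, D, E, F }  = S∖{ A, C }
  — 32 sets.
Step 5: stable.

Hence σ(𝒞) has 32 members: { ∅, { A }, { B }, { C }, { F }, { A, B }, { A, C }, { A, F }, { B, C }, { B, F }, { C, F }, { D, E }, { A, B, C }, { A, B, F }, { A, C, F }, { A, D, E }, { B, C, F }, { B, D, E }, { C, D, E }, { D, E, F }, { A, B, C, F }, { A, B, D, E }, { A, C, D, E }, { A, D, E, F }, { B, C, D, E }, { B, D, E, F }, { C, D, E, F }, { A, B, C, D, E }, { A, B, D, E, F }, { A, C, D, E, F }, { B, C, D, E, F }, S }.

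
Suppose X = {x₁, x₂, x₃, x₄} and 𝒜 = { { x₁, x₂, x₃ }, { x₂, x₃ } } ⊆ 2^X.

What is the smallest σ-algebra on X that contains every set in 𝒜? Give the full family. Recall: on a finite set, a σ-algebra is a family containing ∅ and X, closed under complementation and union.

σ(𝒜) (8 sets): { {  }, { x₁ }, { x₄ }, { x₁, x₄ }, { x₂, x₃ }, { x₁, x₂, x₃ }, { x₂, x₃, x₄ }, X }

Derivation:
Take S₀ = 𝒜 ∪ {∅, X} = { {  }, { x₂, x₃ }, { x₁, x₂, x₃ }, X }.
Step 1: 2 new —
  { x₄ }  = complement { x₁, x₂, x₃ }
  { x₁, x₄ }  = complement { x₂, x₃ }
  (now 6)
Step 2. New:
  { x₂, x₃, x₄ }  = { x₂, x₃ } ∪ { x₄ }
  (now 7)
Step 3. New:
  { x₁ }  = complement { x₂, x₃, x₄ }
  (now 8)
Step 4: no new sets; the family is a σ-algebra.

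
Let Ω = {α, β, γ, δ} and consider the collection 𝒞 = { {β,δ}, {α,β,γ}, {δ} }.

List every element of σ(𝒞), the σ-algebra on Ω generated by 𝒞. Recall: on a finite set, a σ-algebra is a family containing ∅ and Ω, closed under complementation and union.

Begin from { ∅, {δ}, {β,δ}, {α,β,γ}, Ω } (that is, 𝒞 plus ∅ and Ω).
Pass 1 adds 1:
  {α,γ}  = ᶜ of {β,δ}
  [6 total]
Pass 2 adds 1:
  {α,γ,δ}  = {δ} ∪ {α,γ}
  [7 total]
Pass 3: 1 new —
  {β}  = ᶜ of {α,γ,δ}
  [8 total]
After Pass 4 the family is unchanged; done.

σ(𝒞) = { ∅, {β}, {δ}, {α,γ}, {β,δ}, {α,β,γ}, {α,γ,δ}, Ω }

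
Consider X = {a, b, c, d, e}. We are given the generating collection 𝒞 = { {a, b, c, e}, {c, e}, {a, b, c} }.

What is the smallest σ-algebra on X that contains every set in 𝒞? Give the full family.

Initial family (5 sets): { {}, {c, e}, {a, b, c}, {a, b, c, e}, X }.
Round 1. New:
  {d}  = complement {a, b, c, e}
  {d, e}  = complement {a, b, c}
  {a, b, d}  = complement {c, e}
Round 2 (3 new):
  {c, d, e}  = {d, e} ∪ {c, e}
  {a, b, c, d}  = {d} ∪ {a, b, c}
  {a, b, d, e}  = {d, e} ∪ {a, b, d}
Round 3. New:
  {c}  = complement {a, b, d, e}
  {e}  = complement {a, b, c, d}
  {a, b}  = complement {c, d, e}
Round 4 adds 2:
  {c, d}  = {c} ∪ {d}
  {a, b, e}  = {a, b} ∪ {e}
Round 5: stable.

|σ(𝒞)| = 16.  σ(𝒞) = { {}, {c}, {d}, {e}, {a, b}, {c, d}, {c, e}, {d, e}, {a, b, c}, {a, b, d}, {a, b, e}, {c, d, e}, {a, b, c, d}, {a, b, c, e}, {a, b, d, e}, X }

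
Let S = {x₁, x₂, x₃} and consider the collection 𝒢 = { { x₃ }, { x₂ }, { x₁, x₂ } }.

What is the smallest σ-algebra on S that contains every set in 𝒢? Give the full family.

Begin from { {  }, { x₂ }, { x₃ }, { x₁, x₂ }, S } (that is, 𝒢 plus ∅ and S).
Step 1: 2 new —
  { x₁, x₃ }  = ᶜ of { x₂ }
  { x₂, x₃ }  = { x₃ } ∪ { x₂ }
  [7 total]
Step 2 (1 new):
  { x₁ }  = ᶜ of { x₂, x₃ }
  [8 total]
Step 3: already closed under ᶜ and ∪.

Therefore σ(𝒢) = { {  }, { x₁ }, { x₂ }, { x₃ }, { x₁, x₂ }, { x₁, x₃ }, { x₂, x₃ }, S } (|σ(𝒢)| = 8).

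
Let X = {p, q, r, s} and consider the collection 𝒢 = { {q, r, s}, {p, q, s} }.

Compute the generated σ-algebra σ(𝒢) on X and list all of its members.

Answer: σ(𝒢) = { ∅, {p}, {r}, {p, r}, {q, s}, {p, q, s}, {q, r, s}, X }

Derivation:
Initial family (4 sets): { ∅, {p, q, s}, {q, r, s}, X }.
Iteration 1: 2 new —
  {p}  = X∖{q, r, s}
  {r}  = X∖{p, q, s}
Iteration 2 (1 new):
  {p, r}  = {r} ∪ {p}
Iteration 3: +1 →
  {q, s}  = X∖{p, r}
After Iteration 4 the family is unchanged; done.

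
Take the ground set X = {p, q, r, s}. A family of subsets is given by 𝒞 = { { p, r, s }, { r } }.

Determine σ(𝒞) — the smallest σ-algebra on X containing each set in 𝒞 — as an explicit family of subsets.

Initial family (4 sets): { ∅, { r }, { p, r, s }, X }.
Round 1 adds 2:
  { q }  = X∖{ p, r, s }
  { p, q, s }  = X∖{ r }
  — 6 sets.
Round 2 (1 new):
  { q, r }  = { r } ∪ { q }
  — 7 sets.
Round 3 (1 new):
  { p, s }  = X∖{ q, r }
  — 8 sets.
Round 4: closed — nothing new.

σ(𝒞) = { ∅, { q }, { r }, { p, s }, { q, r }, { p, q, s }, { p, r, s }, X }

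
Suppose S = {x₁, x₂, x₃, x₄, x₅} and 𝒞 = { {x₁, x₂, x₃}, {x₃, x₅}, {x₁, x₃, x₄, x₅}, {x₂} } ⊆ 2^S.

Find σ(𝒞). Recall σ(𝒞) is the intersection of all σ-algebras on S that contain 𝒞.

Begin from { ∅, {x₂}, {x₃, x₅}, {x₁, x₂, x₃}, {x₁, x₃, x₄, x₅}, S } (that is, 𝒞 plus ∅ and S).
Iteration 1. New:
  {x₄, x₅}  = ᶜ of {x₁, x₂, x₃}
  {x₁, x₂, x₄}  = ᶜ of {x₃, x₅}
  {x₂, x₃, x₅}  = {x₃, x₅} ∪ {x₂}
  {x₁, x₂, x₃, x₅}  = {x₁, x₂, x₃} ∪ {x₃, x₅}
Iteration 2: 7 new —
  {x₄}  = ᶜ of {x₁, x₂, x₃, x₅}
  {x₁, x₄}  = ᶜ of {x₂, x₃, x₅}
  {x₂, x₄, x₅}  = {x₂} ∪ {x₄, x₅}
  {x₃, x₄, x₅}  = {x₄, x₅} ∪ {x₃, x₅}
  {x₁, x₂, x₃, x₄}  = {x₁, x₂, x₃} ∪ {x₁, x₂, x₄}
  {x₁, x₂, x₄, x₅}  = {x₁, x₂, x₄} ∪ {x₄, x₅}
  {x₂, x₃, x₄, x₅}  = {x₄, x₅} ∪ {x₂, x₃, x₅}
Iteration 3 (7 new):
  {x₁}  = ᶜ of {x₂, x₃, x₄, x₅}
  {x₃}  = ᶜ of {x₁, x₂, x₄, x₅}
  {x₅}  = ᶜ of {x₁, x₂, x₃, x₄}
  {x₁, x₂}  = ᶜ of {x₃, x₄, x₅}
  {x₁, x₃}  = ᶜ of {x₂, x₄, x₅}
  {x₂, x₄}  = {x₄} ∪ {x₂}
  {x₁, x₄, x₅}  = {x₄, x₅} ∪ {x₁, x₄}
Iteration 4: +8 →
  {x₁, x₅}  = {x₅} ∪ {x₁}
  {x₂, x₃}  = ᶜ of {x₁, x₄, x₅}
  {x₂, x₅}  = {x₂} ∪ {x₅}
  {x₃, x₄}  = {x₃} ∪ {x₄}
  {x₁, x₂, x₅}  = {x₁, x₂} ∪ {x₅}
  {x₁, x₃, x₄}  = {x₃} ∪ {x₁, x₄}
  {x₁, x₃, x₅}  = ᶜ of {x₂, x₄}
  {x₂, x₃, x₄}  = {x₃} ∪ {x₂, x₄}
Iteration 5: stable.

σ(𝒞) = { ∅, {x₁}, {x₂}, {x₃}, {x₄}, {x₅}, {x₁, x₂}, {x₁, x₃}, {x₁, x₄}, {x₁, x₅}, {x₂, x₃}, {x₂, x₄}, {x₂, x₅}, {x₃, x₄}, {x₃, x₅}, {x₄, x₅}, {x₁, x₂, x₃}, {x₁, x₂, x₄}, {x₁, x₂, x₅}, {x₁, x₃, x₄}, {x₁, x₃, x₅}, {x₁, x₄, x₅}, {x₂, x₃, x₄}, {x₂, x₃, x₅}, {x₂, x₄, x₅}, {x₃, x₄, x₅}, {x₁, x₂, x₃, x₄}, {x₁, x₂, x₃, x₅}, {x₁, x₂, x₄, x₅}, {x₁, x₃, x₄, x₅}, {x₂, x₃, x₄, x₅}, S }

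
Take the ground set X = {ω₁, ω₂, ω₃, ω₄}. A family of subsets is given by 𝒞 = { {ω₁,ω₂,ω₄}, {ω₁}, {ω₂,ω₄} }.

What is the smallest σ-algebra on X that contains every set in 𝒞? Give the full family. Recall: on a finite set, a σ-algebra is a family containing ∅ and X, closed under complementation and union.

σ(𝒞) (8 sets): { {}, {ω₁}, {ω₃}, {ω₁,ω₃}, {ω₂,ω₄}, {ω₁,ω₂,ω₄}, {ω₂,ω₃,ω₄}, X }

Derivation:
Initial family (5 sets): { {}, {ω₁}, {ω₂,ω₄}, {ω₁,ω₂,ω₄}, X }.
Pass 1 (3 new):
  {ω₃}  = {ω₁,ω₂,ω₄}ᶜ
  {ω₁,ω₃}  = {ω₂,ω₄}ᶜ
  {ω₂,ω₃,ω₄}  = {ω₁}ᶜ
Pass 2: already closed under ᶜ and ∪.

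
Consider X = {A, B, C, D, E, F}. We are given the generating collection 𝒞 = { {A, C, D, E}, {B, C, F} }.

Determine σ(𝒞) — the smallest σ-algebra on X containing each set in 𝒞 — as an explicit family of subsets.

σ(𝒞) = { {}, {C}, {B, F}, {A, D, E}, {B, C, F}, {A, C, D, E}, {A, B, D, E, F}, X }

Working:
Take S₀ = 𝒞 ∪ {∅, X} = { {}, {B, C, F}, {A, C, D, E}, X }.
Round 1 adds 2:
  {B, F}  = complement {A, C, D, E}
  {A, D, E}  = complement {B, C, F}
Round 2 (1 new):
  {A, B, D, E, F}  = {A, D, E} ∪ {B, F}
Round 3 adds 1:
  {C}  = complement {A, B, D, E, F}
Round 4: no new sets; the family is a σ-algebra.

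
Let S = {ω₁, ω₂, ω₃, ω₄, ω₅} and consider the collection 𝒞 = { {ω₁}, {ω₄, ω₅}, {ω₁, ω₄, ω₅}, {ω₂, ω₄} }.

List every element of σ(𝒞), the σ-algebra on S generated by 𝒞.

Take S₀ = 𝒞 ∪ {∅, S} = { {}, {ω₁}, {ω₂, ω₄}, {ω₄, ω₅}, {ω₁, ω₄, ω₅}, S }.
Iteration 1. New:
  {ω₂, ω₃}  = S∖{ω₁, ω₄, ω₅}
  {ω₁, ω₂, ω₃}  = S∖{ω₄, ω₅}
  {ω₁, ω₂, ω₄}  = {ω₂, ω₄} ∪ {ω₁}
  {ω₁, ω₃, ω₅}  = S∖{ω₂, ω₄}
  {ω₂, ω₄, ω₅}  = {ω₄, ω₅} ∪ {ω₂, ω₄}
  {ω₁, ω₂, ω₄, ω₅}  = {ω₁, ω₄, ω₅} ∪ {ω₂, ω₄}
  {ω₂, ω₃, ω₄, ω₅}  = S∖{ω₁}
  [13 total]
Iteration 2 adds 7:
  {ω₃}  = S∖{ω₁, ω₂, ω₄, ω₅}
  {ω₁, ω₃}  = S∖{ω₂, ω₄, ω₅}
  {ω₃, ω₅}  = S∖{ω₁, ω₂, ω₄}
  {ω₂, ω₃, ω₄}  = {ω₂, ω₃} ∪ {ω₂, ω₄}
  {ω₁, ω₂, ω₃, ω₄}  = {ω₁, ω₂, ω₃} ∪ {ω₁, ω₂, ω₄}
  {ω₁, ω₂, ω₃, ω₅}  = {ω₁, ω₂, ω₃} ∪ {ω₁, ω₃, ω₅}
  {ω₁, ω₃, ω₄, ω₅}  = {ω₁, ω₄, ω₅} ∪ {ω₁, ω₃, ω₅}
  [20 total]
Iteration 3: 6 new —
  {ω₂}  = S∖{ω₁, ω₃, ω₄, ω₅}
  {ω₄}  = S∖{ω₁, ω₂, ω₃, ω₅}
  {ω₅}  = S∖{ω₁, ω₂, ω₃, ω₄}
  {ω₁, ω₅}  = S∖{ω₂, ω₃, ω₄}
  {ω₂, ω₃, ω₅}  = {ω₃, ω₅} ∪ {ω₂, ω₃}
  {ω₃, ω₄, ω₅}  = {ω₄, ω₅} ∪ {ω₃, ω₅}
  [26 total]
Iteration 4. New:
  {ω₁, ω₂}  = S∖{ω₃, ω₄, ω₅}
  {ω₁, ω₄}  = S∖{ω₂, ω₃, ω₅}
  {ω₂, ω₅}  = {ω₂} ∪ {ω₅}
  {ω₃, ω₄}  = {ω₃} ∪ {ω₄}
  {ω₁, ω₂, ω₅}  = {ω₂} ∪ {ω₁, ω₅}
  {ω₁, ω₃, ω₄}  = {ω₁, ω₃} ∪ {ω₄}
  [32 total]
Iteration 5: no new sets; the family is a σ-algebra.

σ(𝒞) = { {}, {ω₁}, {ω₂}, {ω₃}, {ω₄}, {ω₅}, {ω₁, ω₂}, {ω₁, ω₃}, {ω₁, ω₄}, {ω₁, ω₅}, {ω₂, ω₃}, {ω₂, ω₄}, {ω₂, ω₅}, {ω₃, ω₄}, {ω₃, ω₅}, {ω₄, ω₅}, {ω₁, ω₂, ω₃}, {ω₁, ω₂, ω₄}, {ω₁, ω₂, ω₅}, {ω₁, ω₃, ω₄}, {ω₁, ω₃, ω₅}, {ω₁, ω₄, ω₅}, {ω₂, ω₃, ω₄}, {ω₂, ω₃, ω₅}, {ω₂, ω₄, ω₅}, {ω₃, ω₄, ω₅}, {ω₁, ω₂, ω₃, ω₄}, {ω₁, ω₂, ω₃, ω₅}, {ω₁, ω₂, ω₄, ω₅}, {ω₁, ω₃, ω₄, ω₅}, {ω₂, ω₃, ω₄, ω₅}, S }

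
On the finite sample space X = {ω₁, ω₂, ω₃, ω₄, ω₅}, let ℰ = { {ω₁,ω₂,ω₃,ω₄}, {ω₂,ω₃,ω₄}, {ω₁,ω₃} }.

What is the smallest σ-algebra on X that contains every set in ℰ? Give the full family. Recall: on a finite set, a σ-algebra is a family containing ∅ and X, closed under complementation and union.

Take S₀ = ℰ ∪ {∅, X} = { ∅, {ω₁,ω₃}, {ω₂,ω₃,ω₄}, {ω₁,ω₂,ω₃,ω₄}, X }.
Round 1 adds 3:
  {ω₅}  = complement {ω₁,ω₂,ω₃,ω₄}
  {ω₁,ω₅}  = complement {ω₂,ω₃,ω₄}
  {ω₂,ω₄,ω₅}  = complement {ω₁,ω₃}
  |family| = 8
Round 2: 3 new —
  {ω₁,ω₃,ω₅}  = {ω₁,ω₃} ∪ {ω₅}
  {ω₁,ω₂,ω₄,ω₅}  = {ω₂,ω₄,ω₅} ∪ {ω₁,ω₅}
  {ω₂,ω₃,ω₄,ω₅}  = {ω₂,ω₃,ω₄} ∪ {ω₂,ω₄,ω₅}
  |family| = 11
Round 3. New:
  {ω₁}  = complement {ω₂,ω₃,ω₄,ω₅}
  {ω₃}  = complement {ω₁,ω₂,ω₄,ω₅}
  {ω₂,ω₄}  = complement {ω₁,ω₃,ω₅}
  |family| = 14
Round 4: +2 →
  {ω₃,ω₅}  = {ω₃} ∪ {ω₅}
  {ω₁,ω₂,ω₄}  = {ω₂,ω₄} ∪ {ω₁}
  |family| = 16
Round 5: stable.

Hence σ(ℰ) has 16 members: { ∅, {ω₁}, {ω₃}, {ω₅}, {ω₁,ω₃}, {ω₁,ω₅}, {ω₂,ω₄}, {ω₃,ω₅}, {ω₁,ω₂,ω₄}, {ω₁,ω₃,ω₅}, {ω₂,ω₃,ω₄}, {ω₂,ω₄,ω₅}, {ω₁,ω₂,ω₃,ω₄}, {ω₁,ω₂,ω₄,ω₅}, {ω₂,ω₃,ω₄,ω₅}, X }.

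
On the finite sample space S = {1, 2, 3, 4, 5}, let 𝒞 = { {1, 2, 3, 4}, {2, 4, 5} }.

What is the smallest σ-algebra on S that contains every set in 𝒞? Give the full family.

|σ(𝒞)| = 8.  σ(𝒞) = { {}, {5}, {1, 3}, {2, 4}, {1, 3, 5}, {2, 4, 5}, {1, 2, 3, 4}, S }

Derivation:
Begin from { {}, {2, 4, 5}, {1, 2, 3, 4}, S } (that is, 𝒞 plus ∅ and S).
Pass 1: +2 →
  {5}  = complement {1, 2, 3, 4}
  {1, 3}  = complement {2, 4, 5}
  |family| = 6
Pass 2: +1 →
  {1, 3, 5}  = {1, 3} ∪ {5}
  |family| = 7
Pass 3. New:
  {2, 4}  = complement {1, 3, 5}
  |family| = 8
After Pass 4 the family is unchanged; done.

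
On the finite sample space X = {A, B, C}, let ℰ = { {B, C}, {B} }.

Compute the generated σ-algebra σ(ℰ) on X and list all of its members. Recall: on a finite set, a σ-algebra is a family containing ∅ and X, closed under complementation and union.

|σ(ℰ)| = 8.  σ(ℰ) = { {}, {A}, {B}, {C}, {A, B}, {A, C}, {B, C}, X }

Trace:
Initial family (4 sets): { {}, {B}, {B, C}, X }.
Round 1 (2 new):
  {A}  = ᶜ of {B, C}
  {A, C}  = ᶜ of {B}
  (now 6)
Round 2: 1 new —
  {A, B}  = {B} ∪ {A}
  (now 7)
Round 3: +1 →
  {C}  = ᶜ of {A, B}
  (now 8)
Round 4: closed — nothing new.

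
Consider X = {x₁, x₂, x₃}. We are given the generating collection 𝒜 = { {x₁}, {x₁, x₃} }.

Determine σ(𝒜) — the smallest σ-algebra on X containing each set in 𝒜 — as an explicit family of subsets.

Take S₀ = 𝒜 ∪ {∅, X} = { {}, {x₁}, {x₁, x₃}, X }.
Iteration 1. New:
  {x₂}  = ᶜ of {x₁, x₃}
  {x₂, x₃}  = ᶜ of {x₁}
  — 6 sets.
Iteration 2 (1 new):
  {x₁, x₂}  = {x₂} ∪ {x₁}
  — 7 sets.
Iteration 3 (1 new):
  {x₃}  = ᶜ of {x₁, x₂}
  — 8 sets.
Iteration 4: no new sets; the family is a σ-algebra.

|σ(𝒜)| = 8.  σ(𝒜) = { {}, {x₁}, {x₂}, {x₃}, {x₁, x₂}, {x₁, x₃}, {x₂, x₃}, X }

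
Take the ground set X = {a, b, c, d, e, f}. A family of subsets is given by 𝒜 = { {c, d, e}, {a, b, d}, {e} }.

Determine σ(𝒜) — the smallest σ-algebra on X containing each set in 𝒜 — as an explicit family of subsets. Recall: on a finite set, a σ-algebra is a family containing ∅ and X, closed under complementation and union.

σ(𝒜) = { {}, {c}, {d}, {e}, {f}, {a, b}, {c, d}, {c, e}, {c, f}, {d, e}, {d, f}, {e, f}, {a, b, c}, {a, b, d}, {a, b, e}, {a, b, f}, {c, d, e}, {c, d, f}, {c, e, f}, {d, e, f}, {a, b, c, d}, {a, b, c, e}, {a, b, c, f}, {a, b, d, e}, {a, b, d, f}, {a, b, e, f}, {c, d, e, f}, {a, b, c, d, e}, {a, b, c, d, f}, {a, b, c, e, f}, {a, b, d, e, f}, X }

Trace:
Seed the family with 𝒜 together with ∅ and X: { {}, {e}, {a, b, d}, {c, d, e}, X }.
Pass 1 (5 new):
  {a, b, f}  = complement {c, d, e}
  {c, e, f}  = complement {a, b, d}
  {a, b, d, e}  = {a, b, d} ∪ {e}
  {a, b, c, d, e}  = {c, d, e} ∪ {a, b, d}
  {a, b, c, d, f}  = complement {e}
  (now 10)
Pass 2 adds 7:
  {f}  = complement {a, b, c, d, e}
  {c, f}  = complement {a, b, d, e}
  {a, b, d, f}  = {a, b, d} ∪ {a, b, f}
  {a, b, e, f}  = {e} ∪ {a, b, f}
  {c, d, e, f}  = {c, d, e} ∪ {c, e, f}
  {a, b, c, e, f}  = {c, e, f} ∪ {a, b, f}
  {a, b, d, e, f}  = {a, b, d, e} ∪ {a, b, f}
  (now 17)
Pass 3 adds 7:
  {c}  = complement {a, b, d, e, f}
  {d}  = complement {a, b, c, e, f}
  {a, b}  = complement {c, d, e, f}
  {c, d}  = complement {a, b, e, f}
  {c, e}  = complement {a, b, d, f}
  {e, f}  = {e} ∪ {f}
  {a, b, c, f}  = {c, f} ∪ {a, b, f}
  (now 24)
Pass 4 adds 8:
  {d, e}  = complement {a, b, c, f}
  {d, f}  = {f} ∪ {d}
  {a, b, c}  = {a, b} ∪ {c}
  {a, b, e}  = {a, b} ∪ {e}
  {c, d, f}  = {c, d} ∪ {f}
  {d, e, f}  = {e, f} ∪ {d}
  {a, b, c, d}  = complement {e, f}
  {a, b, c, e}  = {a, b} ∪ {c, e}
  (now 32)
Pass 5: no new sets; the family is a σ-algebra.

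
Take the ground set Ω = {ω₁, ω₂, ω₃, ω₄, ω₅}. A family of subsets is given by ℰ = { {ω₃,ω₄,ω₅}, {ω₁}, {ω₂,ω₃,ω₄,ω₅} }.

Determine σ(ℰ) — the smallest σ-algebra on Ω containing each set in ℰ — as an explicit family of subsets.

|σ(ℰ)| = 8.  σ(ℰ) = { {}, {ω₁}, {ω₂}, {ω₁,ω₂}, {ω₃,ω₄,ω₅}, {ω₁,ω₃,ω₄,ω₅}, {ω₂,ω₃,ω₄,ω₅}, Ω }

Working:
Begin from { {}, {ω₁}, {ω₃,ω₄,ω₅}, {ω₂,ω₃,ω₄,ω₅}, Ω } (that is, ℰ plus ∅ and Ω).
Round 1. New:
  {ω₁,ω₂}  = ᶜ of {ω₃,ω₄,ω₅}
  {ω₁,ω₃,ω₄,ω₅}  = {ω₃,ω₄,ω₅} ∪ {ω₁}
  — 7 sets.
Round 2. New:
  {ω₂}  = ᶜ of {ω₁,ω₃,ω₄,ω₅}
  — 8 sets.
After Round 3 the family is unchanged; done.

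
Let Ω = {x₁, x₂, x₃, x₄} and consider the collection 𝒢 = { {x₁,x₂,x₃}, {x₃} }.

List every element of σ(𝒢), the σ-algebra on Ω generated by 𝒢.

Start: 𝒢 ∪ {∅, Ω} = { ∅, {x₃}, {x₁,x₂,x₃}, Ω }.
Iteration 1: 2 new —
  {x₄}  = ᶜ of {x₁,x₂,x₃}
  {x₁,x₂,x₄}  = ᶜ of {x₃}
  (now 6)
Iteration 2 (1 new):
  {x₃,x₄}  = {x₃} ∪ {x₄}
  (now 7)
Iteration 3: +1 →
  {x₁,x₂}  = ᶜ of {x₃,x₄}
  (now 8)
After Iteration 4 the family is unchanged; done.

|σ(𝒢)| = 8.  σ(𝒢) = { ∅, {x₃}, {x₄}, {x₁,x₂}, {x₃,x₄}, {x₁,x₂,x₃}, {x₁,x₂,x₄}, Ω }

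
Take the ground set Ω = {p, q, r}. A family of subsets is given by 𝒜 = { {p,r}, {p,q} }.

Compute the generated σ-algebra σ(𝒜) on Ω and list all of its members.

σ(𝒜) = { ∅, {p}, {q}, {r}, {p,q}, {p,r}, {q,r}, Ω }

Check:
Seed the family with 𝒜 together with ∅ and Ω: { ∅, {p,q}, {p,r}, Ω }.
Round 1: +2 →
  {q}  = Ω∖{p,r}
  {r}  = Ω∖{p,q}
  — 6 sets.
Round 2: 1 new —
  {q,r}  = {r} ∪ {q}
  — 7 sets.
Round 3: 1 new —
  {p}  = Ω∖{q,r}
  — 8 sets.
Round 4: already closed under ᶜ and ∪.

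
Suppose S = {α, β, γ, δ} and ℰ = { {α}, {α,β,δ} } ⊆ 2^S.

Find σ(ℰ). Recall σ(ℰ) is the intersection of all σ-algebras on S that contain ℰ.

Start: ℰ ∪ {∅, S} = { {}, {α}, {α,β,δ}, S }.
Pass 1: 2 new —
  {γ}  = ᶜ of {α,β,δ}
  {β,γ,δ}  = ᶜ of {α}
  |family| = 6
Pass 2. New:
  {α,γ}  = {γ} ∪ {α}
  |family| = 7
Pass 3. New:
  {β,δ}  = ᶜ of {α,γ}
  |family| = 8
Pass 4: closed — nothing new.

Therefore σ(ℰ) = { {}, {α}, {γ}, {α,γ}, {β,δ}, {α,β,δ}, {β,γ,δ}, S } (|σ(ℰ)| = 8).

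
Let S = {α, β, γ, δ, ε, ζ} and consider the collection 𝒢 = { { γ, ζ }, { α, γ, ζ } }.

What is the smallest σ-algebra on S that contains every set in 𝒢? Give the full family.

Initial family (4 sets): { ∅, { γ, ζ }, { α, γ, ζ }, S }.
Iteration 1: 2 new —
  { β, δ, ε }  = ᶜ of { α, γ, ζ }
  { α, β, δ, ε }  = ᶜ of { γ, ζ }
  (now 6)
Iteration 2 adds 1:
  { β, γ, δ, ε, ζ }  = { γ, ζ } ∪ { β, δ, ε }
  (now 7)
Iteration 3 adds 1:
  { α }  = ᶜ of { β, γ, δ, ε, ζ }
  (now 8)
Iteration 4: already closed under ᶜ and ∪.

Hence σ(𝒢) has 8 members: { ∅, { α }, { γ, ζ }, { α, γ, ζ }, { β, δ, ε }, { α, β, δ, ε }, { β, γ, δ, ε, ζ }, S }.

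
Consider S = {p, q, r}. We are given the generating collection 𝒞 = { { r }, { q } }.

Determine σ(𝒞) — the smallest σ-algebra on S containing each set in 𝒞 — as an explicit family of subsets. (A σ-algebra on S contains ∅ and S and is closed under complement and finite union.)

Initial family (4 sets): { {}, { q }, { r }, S }.
Step 1 adds 3:
  { p, q }  = { r }ᶜ
  { p, r }  = { q }ᶜ
  { q, r }  = { r } ∪ { q }
  (now 7)
Step 2 (1 new):
  { p }  = { q, r }ᶜ
  (now 8)
Step 3: closed — nothing new.

σ(𝒞) = { {}, { p }, { q }, { r }, { p, q }, { p, r }, { q, r }, S }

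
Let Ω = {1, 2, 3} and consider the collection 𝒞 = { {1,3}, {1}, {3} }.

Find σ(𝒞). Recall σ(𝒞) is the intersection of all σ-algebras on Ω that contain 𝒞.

Begin from { {}, {1}, {3}, {1,3}, Ω } (that is, 𝒞 plus ∅ and Ω).
Round 1: 3 new —
  {2}  = complement {1,3}
  {1,2}  = complement {3}
  {2,3}  = complement {1}
  (now 8)
Round 2: no new sets; the family is a σ-algebra.

Hence σ(𝒞) has 8 members: { {}, {1}, {2}, {3}, {1,2}, {1,3}, {2,3}, Ω }.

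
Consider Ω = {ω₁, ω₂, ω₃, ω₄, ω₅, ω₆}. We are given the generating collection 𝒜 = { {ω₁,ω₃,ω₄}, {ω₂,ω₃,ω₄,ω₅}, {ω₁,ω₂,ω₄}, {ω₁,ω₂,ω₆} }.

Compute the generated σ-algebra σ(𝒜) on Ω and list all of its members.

Take S₀ = 𝒜 ∪ {∅, Ω} = { {}, {ω₁,ω₂,ω₄}, {ω₁,ω₂,ω₆}, {ω₁,ω₃,ω₄}, {ω₂,ω₃,ω₄,ω₅}, Ω }.
Iteration 1: 8 new —
  {ω₁,ω₆}  = ᶜ of {ω₂,ω₃,ω₄,ω₅}
  {ω₂,ω₅,ω₆}  = ᶜ of {ω₁,ω₃,ω₄}
  {ω₃,ω₄,ω₅}  = ᶜ of {ω₁,ω₂,ω₆}
  {ω₃,ω₅,ω₆}  = ᶜ of {ω₁,ω₂,ω₄}
  {ω₁,ω₂,ω₃,ω₄}  = {ω₁,ω₃,ω₄} ∪ {ω₁,ω₂,ω₄}
  {ω₁,ω₂,ω₄,ω₆}  = {ω₁,ω₂,ω₆} ∪ {ω₁,ω₂,ω₄}
  {ω₁,ω₂,ω₃,ω₄,ω₅}  = {ω₁,ω₃,ω₄} ∪ {ω₂,ω₃,ω₄,ω₅}
  {ω₁,ω₂,ω₃,ω₄,ω₆}  = {ω₁,ω₃,ω₄} ∪ {ω₁,ω₂,ω₆}
  — 14 sets.
Iteration 2: 14 new —
  {ω₅}  = ᶜ of {ω₁,ω₂,ω₃,ω₄,ω₆}
  {ω₆}  = ᶜ of {ω₁,ω₂,ω₃,ω₄,ω₅}
  {ω₃,ω₅}  = ᶜ of {ω₁,ω₂,ω₄,ω₆}
  {ω₅,ω₆}  = ᶜ of {ω₁,ω₂,ω₃,ω₄}
  {ω₁,ω₂,ω₅,ω₆}  = {ω₁,ω₆} ∪ {ω₂,ω₅,ω₆}
  {ω₁,ω₃,ω₄,ω₅}  = {ω₃,ω₄,ω₅} ∪ {ω₁,ω₃,ω₄}
  {ω₁,ω₃,ω₄,ω₆}  = {ω₁,ω₆} ∪ {ω₁,ω₃,ω₄}
  {ω₁,ω₃,ω₅,ω₆}  = {ω₁,ω₆} ∪ {ω₃,ω₅,ω₆}
  {ω₂,ω₃,ω₅,ω₆}  = {ω₂,ω₅,ω₆} ∪ {ω₃,ω₅,ω₆}
  {ω₃,ω₄,ω₅,ω₆}  = {ω₃,ω₄,ω₅} ∪ {ω₃,ω₅,ω₆}
  {ω₁,ω₂,ω₃,ω₅,ω₆}  = {ω₃,ω₅,ω₆} ∪ {ω₁,ω₂,ω₆}
  {ω₁,ω₂,ω₄,ω₅,ω₆}  = {ω₁,ω₂,ω₄,ω₆} ∪ {ω₂,ω₅,ω₆}
  {ω₁,ω₃,ω₄,ω₅,ω₆}  = {ω₃,ω₄,ω₅} ∪ {ω₁,ω₆}
  {ω₂,ω₃,ω₄,ω₅,ω₆}  = {ω₃,ω₄,ω₅} ∪ {ω₂,ω₅,ω₆}
  — 28 sets.
Iteration 3. New:
  {ω₁}  = ᶜ of {ω₂,ω₃,ω₄,ω₅,ω₆}
  {ω₂}  = ᶜ of {ω₁,ω₃,ω₄,ω₅,ω₆}
  {ω₃}  = ᶜ of {ω₁,ω₂,ω₄,ω₅,ω₆}
  {ω₄}  = ᶜ of {ω₁,ω₂,ω₃,ω₅,ω₆}
  {ω₁,ω₂}  = ᶜ of {ω₃,ω₄,ω₅,ω₆}
  {ω₁,ω₄}  = ᶜ of {ω₂,ω₃,ω₅,ω₆}
  {ω₂,ω₄}  = ᶜ of {ω₁,ω₃,ω₅,ω₆}
  {ω₂,ω₅}  = ᶜ of {ω₁,ω₃,ω₄,ω₆}
  {ω₂,ω₆}  = ᶜ of {ω₁,ω₃,ω₄,ω₅}
  {ω₃,ω₄}  = ᶜ of {ω₁,ω₂,ω₅,ω₆}
  {ω₁,ω₅,ω₆}  = {ω₅,ω₆} ∪ {ω₁,ω₆}
  {ω₁,ω₂,ω₄,ω₅}  = {ω₁,ω₂,ω₄} ∪ {ω₅}
  — 40 sets.
Iteration 4: 24 new —
  {ω₁,ω₃}  = {ω₃} ∪ {ω₁}
  {ω₁,ω₅}  = {ω₁} ∪ {ω₅}
  {ω₂,ω₃}  = {ω₂} ∪ {ω₃}
  {ω₃,ω₆}  = ᶜ of {ω₁,ω₂,ω₄,ω₅}
  {ω₄,ω₅}  = {ω₄} ∪ {ω₅}
  {ω₄,ω₆}  = {ω₄} ∪ {ω₆}
  {ω₁,ω₂,ω₃}  = {ω₁,ω₂} ∪ {ω₃}
  {ω₁,ω₂,ω₅}  = {ω₁,ω₂} ∪ {ω₂,ω₅}
  {ω₁,ω₃,ω₅}  = {ω₃,ω₅} ∪ {ω₁}
  {ω₁,ω₃,ω₆}  = {ω₁,ω₆} ∪ {ω₃}
  {ω₁,ω₄,ω₅}  = {ω₁,ω₄} ∪ {ω₅}
  {ω₁,ω₄,ω₆}  = {ω₁,ω₆} ∪ {ω₄}
  {ω₂,ω₃,ω₄}  = ᶜ of {ω₁,ω₅,ω₆}
  {ω₂,ω₃,ω₅}  = {ω₂} ∪ {ω₃,ω₅}
  {ω₂,ω₃,ω₆}  = {ω₂,ω₆} ∪ {ω₃}
  {ω₂,ω₄,ω₅}  = {ω₄} ∪ {ω₂,ω₅}
  {ω₂,ω₄,ω₆}  = {ω₂,ω₆} ∪ {ω₄}
  {ω₃,ω₄,ω₆}  = {ω₃,ω₄} ∪ {ω₆}
  {ω₄,ω₅,ω₆}  = {ω₄} ∪ {ω₅,ω₆}
  {ω₁,ω₂,ω₃,ω₅}  = {ω₃,ω₅} ∪ {ω₁,ω₂}
  {ω₁,ω₂,ω₃,ω₆}  = {ω₃} ∪ {ω₁,ω₂,ω₆}
  {ω₁,ω₄,ω₅,ω₆}  = {ω₁,ω₅,ω₆} ∪ {ω₄}
  {ω₂,ω₃,ω₄,ω₆}  = {ω₃,ω₄} ∪ {ω₂,ω₆}
  {ω₂,ω₄,ω₅,ω₆}  = {ω₄} ∪ {ω₂,ω₅,ω₆}
  — 64 sets.
Iteration 5: no new sets; the family is a σ-algebra.

|σ(𝒜)| = 64.  σ(𝒜) = { {}, {ω₁}, {ω₂}, {ω₃}, {ω₄}, {ω₅}, {ω₆}, {ω₁,ω₂}, {ω₁,ω₃}, {ω₁,ω₄}, {ω₁,ω₅}, {ω₁,ω₆}, {ω₂,ω₃}, {ω₂,ω₄}, {ω₂,ω₅}, {ω₂,ω₆}, {ω₃,ω₄}, {ω₃,ω₅}, {ω₃,ω₆}, {ω₄,ω₅}, {ω₄,ω₆}, {ω₅,ω₆}, {ω₁,ω₂,ω₃}, {ω₁,ω₂,ω₄}, {ω₁,ω₂,ω₅}, {ω₁,ω₂,ω₆}, {ω₁,ω₃,ω₄}, {ω₁,ω₃,ω₅}, {ω₁,ω₃,ω₆}, {ω₁,ω₄,ω₅}, {ω₁,ω₄,ω₆}, {ω₁,ω₅,ω₆}, {ω₂,ω₃,ω₄}, {ω₂,ω₃,ω₅}, {ω₂,ω₃,ω₆}, {ω₂,ω₄,ω₅}, {ω₂,ω₄,ω₆}, {ω₂,ω₅,ω₆}, {ω₃,ω₄,ω₅}, {ω₃,ω₄,ω₆}, {ω₃,ω₅,ω₆}, {ω₄,ω₅,ω₆}, {ω₁,ω₂,ω₃,ω₄}, {ω₁,ω₂,ω₃,ω₅}, {ω₁,ω₂,ω₃,ω₆}, {ω₁,ω₂,ω₄,ω₅}, {ω₁,ω₂,ω₄,ω₆}, {ω₁,ω₂,ω₅,ω₆}, {ω₁,ω₃,ω₄,ω₅}, {ω₁,ω₃,ω₄,ω₆}, {ω₁,ω₃,ω₅,ω₆}, {ω₁,ω₄,ω₅,ω₆}, {ω₂,ω₃,ω₄,ω₅}, {ω₂,ω₃,ω₄,ω₆}, {ω₂,ω₃,ω₅,ω₆}, {ω₂,ω₄,ω₅,ω₆}, {ω₃,ω₄,ω₅,ω₆}, {ω₁,ω₂,ω₃,ω₄,ω₅}, {ω₁,ω₂,ω₃,ω₄,ω₆}, {ω₁,ω₂,ω₃,ω₅,ω₆}, {ω₁,ω₂,ω₄,ω₅,ω₆}, {ω₁,ω₃,ω₄,ω₅,ω₆}, {ω₂,ω₃,ω₄,ω₅,ω₆}, Ω }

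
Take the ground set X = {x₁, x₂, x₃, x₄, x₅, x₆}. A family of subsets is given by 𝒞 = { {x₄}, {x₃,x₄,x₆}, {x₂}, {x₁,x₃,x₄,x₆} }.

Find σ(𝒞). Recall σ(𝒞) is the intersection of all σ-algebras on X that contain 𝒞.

σ(𝒞) (32 sets): { {}, {x₁}, {x₂}, {x₄}, {x₅}, {x₁,x₂}, {x₁,x₄}, {x₁,x₅}, {x₂,x₄}, {x₂,x₅}, {x₃,x₆}, {x₄,x₅}, {x₁,x₂,x₄}, {x₁,x₂,x₅}, {x₁,x₃,x₆}, {x₁,x₄,x₅}, {x₂,x₃,x₆}, {x₂,x₄,x₅}, {x₃,x₄,x₆}, {x₃,x₅,x₆}, {x₁,x₂,x₃,x₆}, {x₁,x₂,x₄,x₅}, {x₁,x₃,x₄,x₆}, {x₁,x₃,x₅,x₆}, {x₂,x₃,x₄,x₆}, {x₂,x₃,x₅,x₆}, {x₃,x₄,x₅,x₆}, {x₁,x₂,x₃,x₄,x₆}, {x₁,x₂,x₃,x₅,x₆}, {x₁,x₃,x₄,x₅,x₆}, {x₂,x₃,x₄,x₅,x₆}, X }

Check:
Initial family (6 sets): { {}, {x₂}, {x₄}, {x₃,x₄,x₆}, {x₁,x₃,x₄,x₆}, X }.
Step 1: 7 new —
  {x₂,x₄}  = {x₄} ∪ {x₂}
  {x₂,x₅}  = ᶜ of {x₁,x₃,x₄,x₆}
  {x₁,x₂,x₅}  = ᶜ of {x₃,x₄,x₆}
  {x₂,x₃,x₄,x₆}  = {x₃,x₄,x₆} ∪ {x₂}
  {x₁,x₂,x₃,x₄,x₆}  = {x₁,x₃,x₄,x₆} ∪ {x₂}
  {x₁,x₂,x₃,x₅,x₆}  = ᶜ of {x₄}
  {x₁,x₃,x₄,x₅,x₆}  = ᶜ of {x₂}
Step 2 (6 new):
  {x₅}  = ᶜ of {x₁,x₂,x₃,x₄,x₆}
  {x₁,x₅}  = ᶜ of {x₂,x₃,x₄,x₆}
  {x₂,x₄,x₅}  = {x₂,x₅} ∪ {x₄}
  {x₁,x₂,x₄,x₅}  = {x₁,x₂,x₅} ∪ {x₄}
  {x₁,x₃,x₅,x₆}  = ᶜ of {x₂,x₄}
  {x₂,x₃,x₄,x₅,x₆}  = {x₂,x₅} ∪ {x₂,x₃,x₄,x₆}
Step 3: 6 new —
  {x₁}  = ᶜ of {x₂,x₃,x₄,x₅,x₆}
  {x₃,x₆}  = ᶜ of {x₁,x₂,x₄,x₅}
  {x₄,x₅}  = {x₅} ∪ {x₄}
  {x₁,x₃,x₆}  = ᶜ of {x₂,x₄,x₅}
  {x₁,x₄,x₅}  = {x₁,x₅} ∪ {x₄}
  {x₃,x₄,x₅,x₆}  = {x₃,x₄,x₆} ∪ {x₅}
Step 4. New:
  {x₁,x₂}  = ᶜ of {x₃,x₄,x₅,x₆}
  {x₁,x₄}  = {x₁} ∪ {x₄}
  {x₁,x₂,x₄}  = {x₁} ∪ {x₂,x₄}
  {x₂,x₃,x₆}  = ᶜ of {x₁,x₄,x₅}
  {x₃,x₅,x₆}  = {x₅} ∪ {x₃,x₆}
  {x₁,x₂,x₃,x₆}  = ᶜ of {x₄,x₅}
  {x₂,x₃,x₅,x₆}  = {x₂,x₅} ∪ {x₃,x₆}
Step 5 adds nothing — fixpoint reached.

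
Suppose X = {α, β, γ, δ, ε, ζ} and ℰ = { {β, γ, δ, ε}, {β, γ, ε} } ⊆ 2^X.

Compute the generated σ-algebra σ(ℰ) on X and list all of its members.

Take S₀ = ℰ ∪ {∅, X} = { {}, {β, γ, ε}, {β, γ, δ, ε}, X }.
Round 1: 2 new —
  {α, ζ}  = X∖{β, γ, δ, ε}
  {α, δ, ζ}  = X∖{β, γ, ε}
  |family| = 6
Round 2: +1 →
  {α, β, γ, ε, ζ}  = {β, γ, ε} ∪ {α, ζ}
  |family| = 7
Round 3. New:
  {δ}  = X∖{α, β, γ, ε, ζ}
  |family| = 8
After Round 4 the family is unchanged; done.

Hence σ(ℰ) has 8 members: { {}, {δ}, {α, ζ}, {α, δ, ζ}, {β, γ, ε}, {β, γ, δ, ε}, {α, β, γ, ε, ζ}, X }.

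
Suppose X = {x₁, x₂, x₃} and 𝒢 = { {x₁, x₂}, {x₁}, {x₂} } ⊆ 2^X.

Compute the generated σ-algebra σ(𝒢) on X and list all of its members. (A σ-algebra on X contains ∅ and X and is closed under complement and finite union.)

σ(𝒢) (8 sets): { {}, {x₁}, {x₂}, {x₃}, {x₁, x₂}, {x₁, x₃}, {x₂, x₃}, X }

Check:
Start: 𝒢 ∪ {∅, X} = { {}, {x₁}, {x₂}, {x₁, x₂}, X }.
Iteration 1. New:
  {x₃}  = X∖{x₁, x₂}
  {x₁, x₃}  = X∖{x₂}
  {x₂, x₃}  = X∖{x₁}
  |family| = 8
Iteration 2: no new sets; the family is a σ-algebra.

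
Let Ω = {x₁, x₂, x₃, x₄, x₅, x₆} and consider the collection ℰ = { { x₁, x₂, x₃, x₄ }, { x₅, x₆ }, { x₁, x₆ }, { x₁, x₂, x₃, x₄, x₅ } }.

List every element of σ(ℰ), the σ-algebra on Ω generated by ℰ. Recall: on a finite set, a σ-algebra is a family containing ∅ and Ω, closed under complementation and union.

σ(ℰ) (16 sets): { ∅, { x₁ }, { x₅ }, { x₆ }, { x₁, x₅ }, { x₁, x₆ }, { x₅, x₆ }, { x₁, x₅, x₆ }, { x₂, x₃, x₄ }, { x₁, x₂, x₃, x₄ }, { x₂, x₃, x₄, x₅ }, { x₂, x₃, x₄, x₆ }, { x₁, x₂, x₃, x₄, x₅ }, { x₁, x₂, x₃, x₄, x₆ }, { x₂, x₃, x₄, x₅, x₆ }, Ω }

Derivation:
Start: ℰ ∪ {∅, Ω} = { ∅, { x₁, x₆ }, { x₅, x₆ }, { x₁, x₂, x₃, x₄ }, { x₁, x₂, x₃, x₄, x₅ }, Ω }.
Round 1 adds 4:
  { x₆ }  = complement { x₁, x₂, x₃, x₄, x₅ }
  { x₁, x₅, x₆ }  = { x₅, x₆ } ∪ { x₁, x₆ }
  { x₂, x₃, x₄, x₅ }  = complement { x₁, x₆ }
  { x₁, x₂, x₃, x₄, x₆ }  = { x₁, x₆ } ∪ { x₁, x₂, x₃, x₄ }
  (now 10)
Round 2. New:
  { x₅ }  = complement { x₁, x₂, x₃, x₄, x₆ }
  { x₂, x₃, x₄ }  = complement { x₁, x₅, x₆ }
  { x₂, x₃, x₄, x₅, x₆ }  = { x₅, x₆ } ∪ { x₂, x₃, x₄, x₅ }
  (now 13)
Round 3: +2 →
  { x₁ }  = complement { x₂, x₃, x₄, x₅, x₆ }
  { x₂, x₃, x₄, x₆ }  = { x₂, x₃, x₄ } ∪ { x₆ }
  (now 15)
Round 4: +1 →
  { x₁, x₅ }  = complement { x₂, x₃, x₄, x₆ }
  (now 16)
Round 5: no new sets; the family is a σ-algebra.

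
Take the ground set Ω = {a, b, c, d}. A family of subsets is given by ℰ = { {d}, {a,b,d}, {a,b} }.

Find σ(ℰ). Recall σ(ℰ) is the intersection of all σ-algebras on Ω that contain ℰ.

Begin from { {}, {d}, {a,b}, {a,b,d}, Ω } (that is, ℰ plus ∅ and Ω).
Iteration 1 (3 new):
  {c}  = ᶜ of {a,b,d}
  {c,d}  = ᶜ of {a,b}
  {a,b,c}  = ᶜ of {d}
  — 8 sets.
Iteration 2: no new sets; the family is a σ-algebra.

σ(ℰ) = { {}, {c}, {d}, {a,b}, {c,d}, {a,b,c}, {a,b,d}, Ω }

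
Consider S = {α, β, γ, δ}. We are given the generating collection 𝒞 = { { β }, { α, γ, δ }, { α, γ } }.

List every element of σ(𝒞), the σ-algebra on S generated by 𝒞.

Take S₀ = 𝒞 ∪ {∅, S} = { {}, { β }, { α, γ }, { α, γ, δ }, S }.
Pass 1 adds 2:
  { β, δ }  = S∖{ α, γ }
  { α, β, γ }  = { α, γ } ∪ { β }
  — 7 sets.
Pass 2. New:
  { δ }  = S∖{ α, β, γ }
  — 8 sets.
Pass 3: no new sets; the family is a σ-algebra.

Hence σ(𝒞) has 8 members: { {}, { β }, { δ }, { α, γ }, { β, δ }, { α, β, γ }, { α, γ, δ }, S }.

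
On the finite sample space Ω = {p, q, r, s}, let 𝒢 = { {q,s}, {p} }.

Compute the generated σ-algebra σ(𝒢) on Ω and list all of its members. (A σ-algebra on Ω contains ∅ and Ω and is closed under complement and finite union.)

Initial family (4 sets): { {}, {p}, {q,s}, Ω }.
Pass 1: +3 →
  {p,r}  = Ω∖{q,s}
  {p,q,s}  = {q,s} ∪ {p}
  {q,r,s}  = Ω∖{p}
  (now 7)
Pass 2 (1 new):
  {r}  = Ω∖{p,q,s}
  (now 8)
Pass 3: stable.

σ(𝒢) = { {}, {p}, {r}, {p,r}, {q,s}, {p,q,s}, {q,r,s}, Ω }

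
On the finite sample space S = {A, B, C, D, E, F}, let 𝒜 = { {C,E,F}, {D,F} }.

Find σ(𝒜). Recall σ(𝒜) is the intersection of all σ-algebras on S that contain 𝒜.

Initial family (4 sets): { {}, {D,F}, {C,E,F}, S }.
Round 1: +3 →
  {A,B,D}  = S∖{C,E,F}
  {A,B,C,E}  = S∖{D,F}
  {C,D,E,F}  = {D,F} ∪ {C,E,F}
  |family| = 7
Round 2 adds 4:
  {A,B}  = S∖{C,D,E,F}
  {A,B,D,F}  = {D,F} ∪ {A,B,D}
  {A,B,C,D,E}  = {A,B,C,E} ∪ {A,B,D}
  {A,B,C,E,F}  = {C,E,F} ∪ {A,B,C,E}
  |family| = 11
Round 3. New:
  {D}  = S∖{A,B,C,E,F}
  {F}  = S∖{A,B,C,D,E}
  {C,E}  = S∖{A,B,D,F}
  |family| = 14
Round 4: +2 →
  {A,B,F}  = {A,B} ∪ {F}
  {C,D,E}  = {D} ∪ {C,E}
  |family| = 16
Round 5: no new sets; the family is a σ-algebra.

Therefore σ(𝒜) = { {}, {D}, {F}, {A,B}, {C,E}, {D,F}, {A,B,D}, {A,B,F}, {C,D,E}, {C,E,F}, {A,B,C,E}, {A,B,D,F}, {C,D,E,F}, {A,B,C,D,E}, {A,B,C,E,F}, S } (|σ(𝒜)| = 16).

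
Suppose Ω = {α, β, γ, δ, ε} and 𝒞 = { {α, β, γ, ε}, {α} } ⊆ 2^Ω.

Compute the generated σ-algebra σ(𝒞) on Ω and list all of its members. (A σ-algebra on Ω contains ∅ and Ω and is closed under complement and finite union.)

σ(𝒞) (8 sets): { {}, {α}, {δ}, {α, δ}, {β, γ, ε}, {α, β, γ, ε}, {β, γ, δ, ε}, Ω }

Check:
Take S₀ = 𝒞 ∪ {∅, Ω} = { {}, {α}, {α, β, γ, ε}, Ω }.
Iteration 1: 2 new —
  {δ}  = {α, β, γ, ε}ᶜ
  {β, γ, δ, ε}  = {α}ᶜ
  |family| = 6
Iteration 2 adds 1:
  {α, δ}  = {δ} ∪ {α}
  |family| = 7
Iteration 3: +1 →
  {β, γ, ε}  = {α, δ}ᶜ
  |family| = 8
Iteration 4: no new sets; the family is a σ-algebra.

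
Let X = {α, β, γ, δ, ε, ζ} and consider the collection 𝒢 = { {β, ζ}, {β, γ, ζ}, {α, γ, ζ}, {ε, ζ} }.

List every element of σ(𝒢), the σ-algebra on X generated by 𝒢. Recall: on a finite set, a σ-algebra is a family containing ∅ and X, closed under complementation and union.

Initial family (6 sets): { {}, {β, ζ}, {ε, ζ}, {α, γ, ζ}, {β, γ, ζ}, X }.
Step 1 (8 new):
  {α, δ, ε}  = X∖{β, γ, ζ}
  {β, δ, ε}  = X∖{α, γ, ζ}
  {β, ε, ζ}  = {ε, ζ} ∪ {β, ζ}
  {α, β, γ, δ}  = X∖{ε, ζ}
  {α, β, γ, ζ}  = {α, γ, ζ} ∪ {β, γ, ζ}
  {α, γ, δ, ε}  = X∖{β, ζ}
  {α, γ, ε, ζ}  = {ε, ζ} ∪ {α, γ, ζ}
  {β, γ, ε, ζ}  = {ε, ζ} ∪ {β, γ, ζ}
  (now 14)
Step 2 adds 13:
  {α, δ}  = X∖{β, γ, ε, ζ}
  {β, δ}  = X∖{α, γ, ε, ζ}
  {δ, ε}  = X∖{α, β, γ, ζ}
  {α, γ, δ}  = X∖{β, ε, ζ}
  {α, β, δ, ε}  = {α, δ, ε} ∪ {β, δ, ε}
  {α, δ, ε, ζ}  = {α, δ, ε} ∪ {ε, ζ}
  {β, δ, ε, ζ}  = {ε, ζ} ∪ {β, δ, ε}
  {α, β, γ, δ, ε}  = {α, δ, ε} ∪ {α, β, γ, δ}
  {α, β, γ, δ, ζ}  = {α, γ, ζ} ∪ {α, β, γ, δ}
  {α, β, γ, ε, ζ}  = {α, γ, ε, ζ} ∪ {β, γ, ε, ζ}
  {α, β, δ, ε, ζ}  = {α, δ, ε} ∪ {β, ζ}
  {α, γ, δ, ε, ζ}  = {α, δ, ε} ∪ {α, γ, ε, ζ}
  {β, γ, δ, ε, ζ}  = {β, γ, ε, ζ} ∪ {β, δ, ε}
  (now 27)
Step 3. New:
  {α}  = X∖{β, γ, δ, ε, ζ}
  {β}  = X∖{α, γ, δ, ε, ζ}
  {γ}  = X∖{α, β, δ, ε, ζ}
  {δ}  = X∖{α, β, γ, ε, ζ}
  {ε}  = X∖{α, β, γ, δ, ζ}
  {ζ}  = X∖{α, β, γ, δ, ε}
  {α, γ}  = X∖{β, δ, ε, ζ}
  {β, γ}  = X∖{α, δ, ε, ζ}
  {γ, ζ}  = X∖{α, β, δ, ε}
  {α, β, δ}  = {α, δ} ∪ {β, δ}
  {β, δ, ζ}  = {β, δ} ∪ {β, ζ}
  {δ, ε, ζ}  = {ε, ζ} ∪ {δ, ε}
  {α, β, δ, ζ}  = {α, δ} ∪ {β, ζ}
  {α, γ, δ, ζ}  = {α, γ, ζ} ∪ {α, γ, δ}
  {β, γ, δ, ζ}  = {β, δ} ∪ {β, γ, ζ}
  (now 42)
Step 4: 20 new —
  {α, β}  = {β} ∪ {α}
  {α, ε}  = X∖{β, γ, δ, ζ}
  {α, ζ}  = {α} ∪ {ζ}
  {β, ε}  = X∖{α, γ, δ, ζ}
  {γ, δ}  = {γ} ∪ {δ}
  {γ, ε}  = X∖{α, β, δ, ζ}
  {δ, ζ}  = {δ} ∪ {ζ}
  {α, β, γ}  = X∖{δ, ε, ζ}
  {α, β, ζ}  = {β, ζ} ∪ {α}
  {α, γ, ε}  = X∖{β, δ, ζ}
  {α, δ, ζ}  = {α, δ} ∪ {ζ}
  {α, ε, ζ}  = {α} ∪ {ε, ζ}
  {β, γ, δ}  = {γ} ∪ {β, δ}
  {β, γ, ε}  = {β, γ} ∪ {ε}
  {γ, δ, ε}  = {δ, ε} ∪ {γ}
  {γ, δ, ζ}  = {γ, ζ} ∪ {δ}
  {γ, ε, ζ}  = X∖{α, β, δ}
  {α, β, ε, ζ}  = {α} ∪ {β, ε, ζ}
  {β, γ, δ, ε}  = {δ, ε} ∪ {β, γ}
  {γ, δ, ε, ζ}  = {δ, ε} ∪ {γ, ζ}
  (now 62)
Step 5: 2 new —
  {α, β, ε}  = X∖{γ, δ, ζ}
  {α, β, γ, ε}  = X∖{δ, ζ}
  (now 64)
Step 6: stable.

Hence σ(𝒢) has 64 members: { {}, {α}, {β}, {γ}, {δ}, {ε}, {ζ}, {α, β}, {α, γ}, {α, δ}, {α, ε}, {α, ζ}, {β, γ}, {β, δ}, {β, ε}, {β, ζ}, {γ, δ}, {γ, ε}, {γ, ζ}, {δ, ε}, {δ, ζ}, {ε, ζ}, {α, β, γ}, {α, β, δ}, {α, β, ε}, {α, β, ζ}, {α, γ, δ}, {α, γ, ε}, {α, γ, ζ}, {α, δ, ε}, {α, δ, ζ}, {α, ε, ζ}, {β, γ, δ}, {β, γ, ε}, {β, γ, ζ}, {β, δ, ε}, {β, δ, ζ}, {β, ε, ζ}, {γ, δ, ε}, {γ, δ, ζ}, {γ, ε, ζ}, {δ, ε, ζ}, {α, β, γ, δ}, {α, β, γ, ε}, {α, β, γ, ζ}, {α, β, δ, ε}, {α, β, δ, ζ}, {α, β, ε, ζ}, {α, γ, δ, ε}, {α, γ, δ, ζ}, {α, γ, ε, ζ}, {α, δ, ε, ζ}, {β, γ, δ, ε}, {β, γ, δ, ζ}, {β, γ, ε, ζ}, {β, δ, ε, ζ}, {γ, δ, ε, ζ}, {α, β, γ, δ, ε}, {α, β, γ, δ, ζ}, {α, β, γ, ε, ζ}, {α, β, δ, ε, ζ}, {α, γ, δ, ε, ζ}, {β, γ, δ, ε, ζ}, X }.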